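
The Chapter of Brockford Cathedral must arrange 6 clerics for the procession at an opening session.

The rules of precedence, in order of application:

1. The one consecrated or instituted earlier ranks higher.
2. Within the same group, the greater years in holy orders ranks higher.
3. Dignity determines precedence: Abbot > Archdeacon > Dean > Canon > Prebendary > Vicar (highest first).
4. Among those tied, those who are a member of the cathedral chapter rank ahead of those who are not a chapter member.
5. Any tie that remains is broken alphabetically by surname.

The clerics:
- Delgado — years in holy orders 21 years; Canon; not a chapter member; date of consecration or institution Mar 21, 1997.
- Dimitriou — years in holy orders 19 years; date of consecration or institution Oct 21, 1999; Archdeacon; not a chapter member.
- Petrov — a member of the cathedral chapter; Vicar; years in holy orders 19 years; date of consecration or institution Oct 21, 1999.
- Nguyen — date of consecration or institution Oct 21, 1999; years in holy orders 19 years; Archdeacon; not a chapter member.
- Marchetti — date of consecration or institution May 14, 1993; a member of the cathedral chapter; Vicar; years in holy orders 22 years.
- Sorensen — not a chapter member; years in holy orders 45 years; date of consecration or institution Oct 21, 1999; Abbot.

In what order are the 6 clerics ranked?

By date of consecration or institution (earlier first): Marchetti (May 14, 1993); then Delgado (Mar 21, 1997); then Sorensen, Dimitriou, Nguyen and Petrov (each Oct 21, 1999).
Among Sorensen, Dimitriou, Nguyen and Petrov, by years in holy orders (higher first): Sorensen (45 years) before Dimitriou, Nguyen and Petrov (19 years).
Among Dimitriou, Nguyen and Petrov, by dignity: Dimitriou and Nguyen (Archdeacon) before Petrov (Vicar).
Dimitriou and Nguyen are each not a chapter member, so the next rule applies.
Among Dimitriou and Nguyen, alphabetically by surname: Dimitriou before Nguyen.
Full order: Marchetti, Delgado, Sorensen, Dimitriou, Nguyen, Petrov.

Marchetti, Delgado, Sorensen, Dimitriou, Nguyen, Petrov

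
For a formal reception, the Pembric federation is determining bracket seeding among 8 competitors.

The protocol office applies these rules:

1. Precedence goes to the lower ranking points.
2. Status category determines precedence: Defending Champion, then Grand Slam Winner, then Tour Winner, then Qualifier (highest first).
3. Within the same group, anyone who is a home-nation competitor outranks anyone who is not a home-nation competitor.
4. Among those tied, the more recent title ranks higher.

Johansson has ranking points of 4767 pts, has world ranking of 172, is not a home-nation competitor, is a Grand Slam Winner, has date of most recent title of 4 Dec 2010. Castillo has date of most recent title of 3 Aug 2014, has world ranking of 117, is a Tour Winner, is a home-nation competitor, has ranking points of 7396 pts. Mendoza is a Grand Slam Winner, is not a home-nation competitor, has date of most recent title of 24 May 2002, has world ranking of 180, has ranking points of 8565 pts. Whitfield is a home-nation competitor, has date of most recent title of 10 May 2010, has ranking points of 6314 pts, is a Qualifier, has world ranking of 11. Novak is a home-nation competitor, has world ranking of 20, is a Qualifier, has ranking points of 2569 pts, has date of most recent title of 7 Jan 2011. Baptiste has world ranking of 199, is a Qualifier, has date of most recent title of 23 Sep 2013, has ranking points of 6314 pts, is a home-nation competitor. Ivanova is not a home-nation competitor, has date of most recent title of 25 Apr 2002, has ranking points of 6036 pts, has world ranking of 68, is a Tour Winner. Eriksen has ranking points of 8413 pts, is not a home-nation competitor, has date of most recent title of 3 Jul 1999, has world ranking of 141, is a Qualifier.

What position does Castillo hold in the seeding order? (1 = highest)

By ranking points (lower first): Novak (2569 pts); then Johansson (4767 pts); then Ivanova (6036 pts); then Baptiste and Whitfield (both 6314 pts); then Castillo (7396 pts); then Eriksen (8413 pts); then Mendoza (8565 pts).
Baptiste and Whitfield are each Qualifier, so the next rule applies.
Baptiste and Whitfield are each a home-nation competitor, so the next rule applies.
Among Baptiste and Whitfield, by date of most recent title (later first): Baptiste (23 Sep 2013) before Whitfield (10 May 2010).
Order: Novak, Johansson, Ivanova, Baptiste, Whitfield, Castillo, Eriksen, Mendoza. So position 6.

6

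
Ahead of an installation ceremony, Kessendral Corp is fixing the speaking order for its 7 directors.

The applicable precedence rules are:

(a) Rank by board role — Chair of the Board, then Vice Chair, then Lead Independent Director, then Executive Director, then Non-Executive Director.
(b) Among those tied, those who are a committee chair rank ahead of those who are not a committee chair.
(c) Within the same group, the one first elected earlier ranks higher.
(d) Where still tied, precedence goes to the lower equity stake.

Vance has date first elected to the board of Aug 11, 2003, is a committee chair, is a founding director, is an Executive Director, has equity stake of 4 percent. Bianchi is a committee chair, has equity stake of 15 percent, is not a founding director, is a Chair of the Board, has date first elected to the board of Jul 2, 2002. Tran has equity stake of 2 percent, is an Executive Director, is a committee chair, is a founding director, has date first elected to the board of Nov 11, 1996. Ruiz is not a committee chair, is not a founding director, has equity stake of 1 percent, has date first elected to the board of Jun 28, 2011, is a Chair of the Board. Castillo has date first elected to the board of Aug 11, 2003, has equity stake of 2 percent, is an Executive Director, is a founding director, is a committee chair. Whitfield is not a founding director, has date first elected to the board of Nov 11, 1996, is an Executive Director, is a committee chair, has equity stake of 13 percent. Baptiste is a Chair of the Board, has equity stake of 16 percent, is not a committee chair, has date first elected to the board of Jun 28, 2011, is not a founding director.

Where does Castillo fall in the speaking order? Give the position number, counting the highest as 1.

By board role: Bianchi, Ruiz and Baptiste (Chair of the Board); then Tran, Whitfield, Castillo and Vance (Executive Director).
Among Bianchi, Ruiz and Baptiste, a committee chair before not a committee chair: Bianchi (a committee chair) before Ruiz and Baptiste (not a committee chair).
Ruiz and Baptiste both have date first elected to the board Jun 28, 2011, so the next rule applies.
Among Ruiz and Baptiste, by equity stake (lower first): Ruiz (1 percent) before Baptiste (16 percent).
Tran, Whitfield, Castillo and Vance are each a committee chair, so the next rule applies.
Among Tran, Whitfield, Castillo and Vance, by date first elected to the board (earlier first): Tran and Whitfield (Nov 11, 1996) before Castillo and Vance (Aug 11, 2003).
Among Tran and Whitfield, by equity stake (lower first): Tran (2 percent) before Whitfield (13 percent).
Among Castillo and Vance, by equity stake (lower first): Castillo (2 percent) before Vance (4 percent).
Order: Bianchi, Ruiz, Baptiste, Tran, Whitfield, Castillo, Vance. So position 6.

6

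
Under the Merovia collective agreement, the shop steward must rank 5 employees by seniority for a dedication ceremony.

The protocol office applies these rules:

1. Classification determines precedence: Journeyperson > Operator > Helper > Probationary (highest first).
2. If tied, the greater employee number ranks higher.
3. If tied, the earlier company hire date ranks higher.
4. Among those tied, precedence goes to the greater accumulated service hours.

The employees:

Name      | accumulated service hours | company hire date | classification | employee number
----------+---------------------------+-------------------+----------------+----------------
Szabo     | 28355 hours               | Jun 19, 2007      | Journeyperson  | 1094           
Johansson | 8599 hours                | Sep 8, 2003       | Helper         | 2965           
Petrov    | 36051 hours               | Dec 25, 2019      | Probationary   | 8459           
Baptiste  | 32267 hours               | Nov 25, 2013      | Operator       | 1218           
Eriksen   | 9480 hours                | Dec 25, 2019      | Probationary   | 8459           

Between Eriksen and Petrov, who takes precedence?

By classification: Szabo (Journeyperson); then Baptiste (Operator); then Johansson (Helper); then Petrov and Eriksen (Probationary).
Petrov and Eriksen both have employee number 8459, so the next rule applies.
Petrov and Eriksen both have company hire date Dec 25, 2019, so the next rule applies.
Among Petrov and Eriksen, by accumulated service hours (higher first): Petrov (36051 hours) before Eriksen (9480 hours).
So Petrov takes precedence.

Petrov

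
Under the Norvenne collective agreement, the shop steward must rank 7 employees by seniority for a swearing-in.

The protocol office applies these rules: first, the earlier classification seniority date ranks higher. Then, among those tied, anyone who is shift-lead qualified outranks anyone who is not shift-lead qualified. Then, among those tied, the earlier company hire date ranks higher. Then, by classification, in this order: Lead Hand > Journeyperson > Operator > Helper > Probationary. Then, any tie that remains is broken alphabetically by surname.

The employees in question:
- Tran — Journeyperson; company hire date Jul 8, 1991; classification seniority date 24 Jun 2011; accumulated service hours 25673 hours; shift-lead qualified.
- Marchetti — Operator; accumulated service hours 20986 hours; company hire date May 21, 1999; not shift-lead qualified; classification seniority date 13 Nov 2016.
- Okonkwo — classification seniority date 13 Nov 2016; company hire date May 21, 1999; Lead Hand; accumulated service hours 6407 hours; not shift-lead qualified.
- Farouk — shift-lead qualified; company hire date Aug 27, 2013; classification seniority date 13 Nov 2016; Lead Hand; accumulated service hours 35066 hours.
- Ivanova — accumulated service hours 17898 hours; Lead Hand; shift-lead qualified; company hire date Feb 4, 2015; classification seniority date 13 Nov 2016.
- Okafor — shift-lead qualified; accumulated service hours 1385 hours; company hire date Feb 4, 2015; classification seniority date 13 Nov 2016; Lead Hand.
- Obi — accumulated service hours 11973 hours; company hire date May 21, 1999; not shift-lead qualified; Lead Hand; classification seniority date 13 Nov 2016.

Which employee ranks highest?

By classification seniority date (earlier first): Tran (24 Jun 2011); then Farouk, Ivanova, Okafor, Obi, Okonkwo and Marchetti (each 13 Nov 2016).
Among Farouk, Ivanova, Okafor, Obi, Okonkwo and Marchetti, shift-lead qualified before not shift-lead qualified: Farouk, Ivanova and Okafor (shift-lead qualified) before Obi, Okonkwo and Marchetti (not shift-lead qualified).
Among Farouk, Ivanova and Okafor, by company hire date (earlier first): Farouk (Aug 27, 2013) before Ivanova and Okafor (Feb 4, 2015).
Ivanova and Okafor are each Lead Hand, so the next rule applies.
Among Ivanova and Okafor, alphabetically by surname: Ivanova before Okafor.
Obi, Okonkwo and Marchetti all have company hire date May 21, 1999, so the next rule applies.
Among Obi, Okonkwo and Marchetti, by classification: Obi and Okonkwo (Lead Hand) before Marchetti (Operator).
Among Obi and Okonkwo, alphabetically by surname: Obi before Okonkwo.
Order: Tran, Farouk, Ivanova, Okafor, Obi, Okonkwo, Marchetti.

Tran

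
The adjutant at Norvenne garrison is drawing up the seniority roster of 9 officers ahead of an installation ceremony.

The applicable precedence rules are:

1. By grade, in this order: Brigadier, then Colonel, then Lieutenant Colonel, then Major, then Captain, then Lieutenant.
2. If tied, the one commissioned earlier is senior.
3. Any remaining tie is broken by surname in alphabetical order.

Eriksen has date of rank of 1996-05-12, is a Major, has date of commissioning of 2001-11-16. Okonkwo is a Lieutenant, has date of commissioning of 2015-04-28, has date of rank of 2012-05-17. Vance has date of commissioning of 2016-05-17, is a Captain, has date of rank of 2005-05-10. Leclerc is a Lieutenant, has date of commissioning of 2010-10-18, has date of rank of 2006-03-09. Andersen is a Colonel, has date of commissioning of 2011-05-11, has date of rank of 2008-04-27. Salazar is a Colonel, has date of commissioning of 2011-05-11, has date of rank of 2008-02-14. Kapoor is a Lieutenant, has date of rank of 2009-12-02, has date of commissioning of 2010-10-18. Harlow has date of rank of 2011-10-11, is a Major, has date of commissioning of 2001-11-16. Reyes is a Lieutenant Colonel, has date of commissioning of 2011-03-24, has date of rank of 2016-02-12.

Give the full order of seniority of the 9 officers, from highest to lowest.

By grade: Andersen and Salazar (Colonel); then Reyes (Lieutenant Colonel); then Eriksen and Harlow (Major); then Vance (Captain); then Kapoor, Leclerc and Okonkwo (Lieutenant).
Andersen and Salazar both have date of commissioning 2011-05-11, so the next rule applies.
Among Andersen and Salazar, alphabetically by surname: Andersen before Salazar.
Eriksen and Harlow both have date of commissioning 2001-11-16, so the next rule applies.
Among Eriksen and Harlow, alphabetically by surname: Eriksen before Harlow.
Among Kapoor, Leclerc and Okonkwo, by date of commissioning (earlier first): Kapoor and Leclerc (2010-10-18) before Okonkwo (2015-04-28).
Among Kapoor and Leclerc, alphabetically by surname: Kapoor before Leclerc.
Full order: Andersen, Salazar, Reyes, Eriksen, Harlow, Vance, Kapoor, Leclerc, Okonkwo.

Andersen, Salazar, Reyes, Eriksen, Harlow, Vance, Kapoor, Leclerc, Okonkwo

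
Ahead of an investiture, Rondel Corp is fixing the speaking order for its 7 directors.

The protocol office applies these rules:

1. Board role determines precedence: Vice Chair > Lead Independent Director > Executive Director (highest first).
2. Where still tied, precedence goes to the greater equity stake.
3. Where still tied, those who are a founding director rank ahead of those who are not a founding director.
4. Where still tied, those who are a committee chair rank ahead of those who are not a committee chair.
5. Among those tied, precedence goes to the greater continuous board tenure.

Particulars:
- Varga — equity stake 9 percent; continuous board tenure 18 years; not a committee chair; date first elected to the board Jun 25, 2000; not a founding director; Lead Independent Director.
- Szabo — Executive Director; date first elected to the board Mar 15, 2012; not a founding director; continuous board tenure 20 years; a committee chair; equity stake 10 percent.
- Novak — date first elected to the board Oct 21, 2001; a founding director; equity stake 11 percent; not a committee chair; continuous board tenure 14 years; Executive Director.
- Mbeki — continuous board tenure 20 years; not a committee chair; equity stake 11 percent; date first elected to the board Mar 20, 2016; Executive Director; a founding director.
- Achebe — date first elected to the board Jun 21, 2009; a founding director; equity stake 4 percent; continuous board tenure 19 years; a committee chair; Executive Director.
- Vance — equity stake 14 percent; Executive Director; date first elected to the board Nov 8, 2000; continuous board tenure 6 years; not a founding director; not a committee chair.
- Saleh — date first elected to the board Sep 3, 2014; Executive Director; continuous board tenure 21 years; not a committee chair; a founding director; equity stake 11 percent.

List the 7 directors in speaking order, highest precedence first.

Varga, Vance, Saleh, Mbeki, Novak, Szabo, Achebe

By board role: Varga (Lead Independent Director); then Vance, Saleh, Mbeki, Novak, Szabo and Achebe (Executive Director).
Among Vance, Saleh, Mbeki, Novak, Szabo and Achebe, by equity stake (higher first): Vance (14 percent) before Saleh, Mbeki and Novak (11 percent) before Szabo (10 percent) before Achebe (4 percent).
Saleh, Mbeki and Novak are each a founding director, so the next rule applies.
Saleh, Mbeki and Novak are each not a committee chair, so the next rule applies.
Among Saleh, Mbeki and Novak, by continuous board tenure (higher first): Saleh (21 years) before Mbeki (20 years) before Novak (14 years).
Full order: Varga, Vance, Saleh, Mbeki, Novak, Szabo, Achebe.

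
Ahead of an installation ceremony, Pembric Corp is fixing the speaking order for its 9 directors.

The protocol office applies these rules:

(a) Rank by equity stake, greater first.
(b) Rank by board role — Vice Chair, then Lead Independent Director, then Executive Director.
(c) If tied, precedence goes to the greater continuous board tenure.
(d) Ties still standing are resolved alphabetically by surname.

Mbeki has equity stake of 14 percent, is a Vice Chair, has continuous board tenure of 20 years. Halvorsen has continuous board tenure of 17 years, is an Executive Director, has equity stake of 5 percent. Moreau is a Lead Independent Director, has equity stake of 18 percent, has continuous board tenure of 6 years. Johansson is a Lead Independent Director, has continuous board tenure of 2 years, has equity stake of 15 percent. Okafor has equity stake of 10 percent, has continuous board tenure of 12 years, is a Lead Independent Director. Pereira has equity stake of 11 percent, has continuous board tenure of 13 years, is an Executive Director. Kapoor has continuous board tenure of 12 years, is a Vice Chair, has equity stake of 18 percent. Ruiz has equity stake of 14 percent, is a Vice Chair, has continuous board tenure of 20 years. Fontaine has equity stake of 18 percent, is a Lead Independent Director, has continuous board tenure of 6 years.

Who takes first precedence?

Kapoor

By equity stake (higher first): Kapoor, Fontaine and Moreau (each 18 percent); then Johansson (15 percent); then Mbeki and Ruiz (both 14 percent); then Pereira (11 percent); then Okafor (10 percent); then Halvorsen (5 percent).
Among Kapoor, Fontaine and Moreau, by board role: Kapoor (Vice Chair) before Fontaine and Moreau (Lead Independent Director).
Fontaine and Moreau both have continuous board tenure 6 years, so the next rule applies.
Among Fontaine and Moreau, alphabetically by surname: Fontaine before Moreau.
Mbeki and Ruiz are each Vice Chair, so the next rule applies.
Mbeki and Ruiz both have continuous board tenure 20 years, so the next rule applies.
Among Mbeki and Ruiz, alphabetically by surname: Mbeki before Ruiz.
Order: Kapoor, Fontaine, Moreau, Johansson, Mbeki, Ruiz, Pereira, Okafor, Halvorsen.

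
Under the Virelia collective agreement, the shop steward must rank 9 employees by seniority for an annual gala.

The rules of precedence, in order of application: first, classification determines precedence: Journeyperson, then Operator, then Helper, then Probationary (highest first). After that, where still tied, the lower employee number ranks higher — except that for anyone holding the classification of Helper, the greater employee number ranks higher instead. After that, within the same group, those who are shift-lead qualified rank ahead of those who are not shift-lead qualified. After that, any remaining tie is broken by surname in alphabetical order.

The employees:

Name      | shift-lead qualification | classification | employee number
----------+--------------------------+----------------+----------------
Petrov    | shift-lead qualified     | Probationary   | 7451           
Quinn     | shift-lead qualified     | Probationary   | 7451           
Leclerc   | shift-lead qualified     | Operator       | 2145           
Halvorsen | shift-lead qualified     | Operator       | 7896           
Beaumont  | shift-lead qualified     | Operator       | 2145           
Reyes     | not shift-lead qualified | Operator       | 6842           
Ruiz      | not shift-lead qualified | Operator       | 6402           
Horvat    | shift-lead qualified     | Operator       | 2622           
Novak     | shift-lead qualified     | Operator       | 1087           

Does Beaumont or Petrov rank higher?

Beaumont

By classification: Novak, Beaumont, Leclerc, Horvat, Ruiz, Reyes and Halvorsen (Operator); then Petrov and Quinn (Probationary).
Among Novak, Beaumont, Leclerc, Horvat, Ruiz, Reyes and Halvorsen, by employee number (lower first): Novak (1087) before Beaumont and Leclerc (2145) before Horvat (2622) before Ruiz (6402) before Reyes (6842) before Halvorsen (7896).
Beaumont and Leclerc are each shift-lead qualified, so the next rule applies.
Among Beaumont and Leclerc, alphabetically by surname: Beaumont before Leclerc.
Petrov and Quinn both have employee number 7451, so the next rule applies.
Petrov and Quinn are each shift-lead qualified, so the next rule applies.
Among Petrov and Quinn, alphabetically by surname: Petrov before Quinn.
So Beaumont takes precedence.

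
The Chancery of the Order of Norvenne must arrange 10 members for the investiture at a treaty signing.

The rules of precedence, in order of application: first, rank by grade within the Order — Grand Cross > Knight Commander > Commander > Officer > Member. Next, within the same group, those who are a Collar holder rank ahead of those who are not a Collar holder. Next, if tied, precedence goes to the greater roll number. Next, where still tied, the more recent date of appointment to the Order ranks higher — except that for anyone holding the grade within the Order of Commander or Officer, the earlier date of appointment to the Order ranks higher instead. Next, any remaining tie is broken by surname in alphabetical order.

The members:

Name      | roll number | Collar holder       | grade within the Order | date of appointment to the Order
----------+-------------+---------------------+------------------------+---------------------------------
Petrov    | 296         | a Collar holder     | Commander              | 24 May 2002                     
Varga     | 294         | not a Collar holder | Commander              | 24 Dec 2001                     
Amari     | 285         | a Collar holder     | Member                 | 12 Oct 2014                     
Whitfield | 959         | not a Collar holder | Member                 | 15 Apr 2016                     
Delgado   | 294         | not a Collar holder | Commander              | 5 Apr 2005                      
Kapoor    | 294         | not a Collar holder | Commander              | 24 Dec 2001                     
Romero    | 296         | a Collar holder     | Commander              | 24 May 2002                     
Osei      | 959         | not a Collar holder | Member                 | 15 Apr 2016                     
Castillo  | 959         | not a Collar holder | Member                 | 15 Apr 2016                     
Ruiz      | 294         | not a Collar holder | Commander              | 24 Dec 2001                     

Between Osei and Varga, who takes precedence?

By grade within the Order: Petrov, Romero, Kapoor, Ruiz, Varga and Delgado (Commander); then Amari, Castillo, Osei and Whitfield (Member).
Among Petrov, Romero, Kapoor, Ruiz, Varga and Delgado, a Collar holder before not a Collar holder: Petrov and Romero (a Collar holder) before Kapoor, Ruiz, Varga and Delgado (not a Collar holder).
Petrov and Romero both have roll number 296, so the next rule applies.
Petrov and Romero both have date of appointment to the Order 24 May 2002, so the next rule applies.
Among Petrov and Romero, alphabetically by surname: Petrov before Romero.
Kapoor, Ruiz, Varga and Delgado all have roll number 294, so the next rule applies.
Among Kapoor, Ruiz, Varga and Delgado, by date of appointment to the Order (earlier first) (reversed rule for this group): Kapoor, Ruiz and Varga (24 Dec 2001) before Delgado (5 Apr 2005).
Among Kapoor, Ruiz and Varga, alphabetically by surname: Kapoor before Ruiz before Varga.
Among Amari, Castillo, Osei and Whitfield, a Collar holder before not a Collar holder: Amari (a Collar holder) before Castillo, Osei and Whitfield (not a Collar holder).
Castillo, Osei and Whitfield all have roll number 959, so the next rule applies.
Castillo, Osei and Whitfield all have date of appointment to the Order 15 Apr 2016, so the next rule applies.
Among Castillo, Osei and Whitfield, alphabetically by surname: Castillo before Osei before Whitfield.
So Varga takes precedence.

Varga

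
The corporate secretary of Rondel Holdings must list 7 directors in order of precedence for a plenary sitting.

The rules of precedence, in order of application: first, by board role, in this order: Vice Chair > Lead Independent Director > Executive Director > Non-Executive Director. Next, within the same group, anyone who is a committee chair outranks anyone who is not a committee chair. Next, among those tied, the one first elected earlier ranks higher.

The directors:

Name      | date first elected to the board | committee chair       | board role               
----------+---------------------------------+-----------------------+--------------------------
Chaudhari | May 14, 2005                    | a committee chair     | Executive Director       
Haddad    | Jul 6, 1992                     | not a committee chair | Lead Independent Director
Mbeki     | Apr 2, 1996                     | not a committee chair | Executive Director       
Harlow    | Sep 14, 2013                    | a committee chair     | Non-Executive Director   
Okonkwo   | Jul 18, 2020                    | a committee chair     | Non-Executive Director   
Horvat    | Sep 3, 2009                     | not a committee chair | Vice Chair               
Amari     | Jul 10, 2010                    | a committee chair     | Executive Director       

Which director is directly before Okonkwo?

By board role: Horvat (Vice Chair); then Haddad (Lead Independent Director); then Chaudhari, Amari and Mbeki (Executive Director); then Harlow and Okonkwo (Non-Executive Director).
Among Chaudhari, Amari and Mbeki, a committee chair before not a committee chair: Chaudhari and Amari (a committee chair) before Mbeki (not a committee chair).
Among Chaudhari and Amari, by date first elected to the board (earlier first): Chaudhari (May 14, 2005) before Amari (Jul 10, 2010).
Harlow and Okonkwo are each a committee chair, so the next rule applies.
Among Harlow and Okonkwo, by date first elected to the board (earlier first): Harlow (Sep 14, 2013) before Okonkwo (Jul 18, 2020).
Order: Horvat, Haddad, Chaudhari, Amari, Mbeki, Harlow, Okonkwo.

Harlow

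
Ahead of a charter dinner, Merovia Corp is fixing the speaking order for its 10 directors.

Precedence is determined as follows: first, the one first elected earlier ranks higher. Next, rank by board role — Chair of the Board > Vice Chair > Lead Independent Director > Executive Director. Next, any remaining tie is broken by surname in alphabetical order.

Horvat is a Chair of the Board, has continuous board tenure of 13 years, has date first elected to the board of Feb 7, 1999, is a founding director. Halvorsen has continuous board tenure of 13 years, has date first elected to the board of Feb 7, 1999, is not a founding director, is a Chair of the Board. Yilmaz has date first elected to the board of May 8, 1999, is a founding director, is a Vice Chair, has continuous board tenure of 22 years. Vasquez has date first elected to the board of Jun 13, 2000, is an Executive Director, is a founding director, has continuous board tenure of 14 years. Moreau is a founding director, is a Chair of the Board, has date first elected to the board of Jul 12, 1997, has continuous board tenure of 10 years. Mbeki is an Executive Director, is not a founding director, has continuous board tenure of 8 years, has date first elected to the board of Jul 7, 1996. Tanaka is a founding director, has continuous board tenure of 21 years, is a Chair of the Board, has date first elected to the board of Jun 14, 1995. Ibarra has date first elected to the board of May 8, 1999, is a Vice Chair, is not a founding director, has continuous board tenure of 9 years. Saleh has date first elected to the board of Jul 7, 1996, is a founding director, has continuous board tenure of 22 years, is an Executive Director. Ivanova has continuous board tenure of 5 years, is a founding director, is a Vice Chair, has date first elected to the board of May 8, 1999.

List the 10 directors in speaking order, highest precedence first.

Tanaka, Mbeki, Saleh, Moreau, Halvorsen, Horvat, Ibarra, Ivanova, Yilmaz, Vasquez

By date first elected to the board (earlier first): Tanaka (Jun 14, 1995); then Mbeki and Saleh (both Jul 7, 1996); then Moreau (Jul 12, 1997); then Halvorsen and Horvat (both Feb 7, 1999); then Ibarra, Ivanova and Yilmaz (each May 8, 1999); then Vasquez (Jun 13, 2000).
Mbeki and Saleh are each Executive Director, so the next rule applies.
Among Mbeki and Saleh, alphabetically by surname: Mbeki before Saleh.
Halvorsen and Horvat are each Chair of the Board, so the next rule applies.
Among Halvorsen and Horvat, alphabetically by surname: Halvorsen before Horvat.
Ibarra, Ivanova and Yilmaz are each Vice Chair, so the next rule applies.
Among Ibarra, Ivanova and Yilmaz, alphabetically by surname: Ibarra before Ivanova before Yilmaz.
Full order: Tanaka, Mbeki, Saleh, Moreau, Halvorsen, Horvat, Ibarra, Ivanova, Yilmaz, Vasquez.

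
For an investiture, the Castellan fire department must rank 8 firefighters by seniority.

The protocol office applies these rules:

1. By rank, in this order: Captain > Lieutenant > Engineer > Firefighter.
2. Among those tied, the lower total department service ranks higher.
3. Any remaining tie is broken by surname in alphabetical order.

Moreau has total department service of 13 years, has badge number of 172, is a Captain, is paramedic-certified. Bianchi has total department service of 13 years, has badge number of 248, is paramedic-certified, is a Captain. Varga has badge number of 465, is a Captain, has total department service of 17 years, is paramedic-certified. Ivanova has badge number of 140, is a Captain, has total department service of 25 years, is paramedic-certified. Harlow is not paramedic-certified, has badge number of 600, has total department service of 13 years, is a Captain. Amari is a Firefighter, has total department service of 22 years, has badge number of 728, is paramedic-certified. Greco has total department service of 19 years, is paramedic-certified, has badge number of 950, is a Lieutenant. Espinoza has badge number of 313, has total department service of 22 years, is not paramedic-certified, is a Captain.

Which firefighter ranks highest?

By rank: Bianchi, Harlow, Moreau, Varga, Espinoza and Ivanova (Captain); then Greco (Lieutenant); then Amari (Firefighter).
Among Bianchi, Harlow, Moreau, Varga, Espinoza and Ivanova, by total department service (lower first): Bianchi, Harlow and Moreau (13 years) before Varga (17 years) before Espinoza (22 years) before Ivanova (25 years).
Among Bianchi, Harlow and Moreau, alphabetically by surname: Bianchi before Harlow before Moreau.
Order: Bianchi, Harlow, Moreau, Varga, Espinoza, Ivanova, Greco, Amari.

Bianchi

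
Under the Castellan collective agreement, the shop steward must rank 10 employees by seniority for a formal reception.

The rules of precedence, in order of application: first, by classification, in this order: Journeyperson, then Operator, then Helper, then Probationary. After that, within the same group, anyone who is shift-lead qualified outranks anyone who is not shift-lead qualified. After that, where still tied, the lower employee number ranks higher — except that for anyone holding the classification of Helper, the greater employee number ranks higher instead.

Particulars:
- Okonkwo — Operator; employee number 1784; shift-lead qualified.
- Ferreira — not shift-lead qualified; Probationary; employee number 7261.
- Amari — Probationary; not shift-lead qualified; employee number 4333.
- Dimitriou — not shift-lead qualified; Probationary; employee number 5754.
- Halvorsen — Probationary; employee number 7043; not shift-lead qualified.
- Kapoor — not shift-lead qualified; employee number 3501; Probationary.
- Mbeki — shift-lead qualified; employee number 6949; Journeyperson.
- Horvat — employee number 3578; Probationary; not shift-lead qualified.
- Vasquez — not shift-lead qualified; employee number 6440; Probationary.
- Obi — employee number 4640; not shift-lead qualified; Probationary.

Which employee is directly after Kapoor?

Horvat

By classification: Mbeki (Journeyperson); then Okonkwo (Operator); then Kapoor, Horvat, Amari, Obi, Dimitriou, Vasquez, Halvorsen and Ferreira (Probationary).
Kapoor, Horvat, Amari, Obi, Dimitriou, Vasquez, Halvorsen and Ferreira are each not shift-lead qualified, so the next rule applies.
Among Kapoor, Horvat, Amari, Obi, Dimitriou, Vasquez, Halvorsen and Ferreira, by employee number (lower first): Kapoor (3501) before Horvat (3578) before Amari (4333) before Obi (4640) before Dimitriou (5754) before Vasquez (6440) before Halvorsen (7043) before Ferreira (7261).
Order: Mbeki, Okonkwo, Kapoor, Horvat, Amari, Obi, Dimitriou, Vasquez, Halvorsen, Ferreira.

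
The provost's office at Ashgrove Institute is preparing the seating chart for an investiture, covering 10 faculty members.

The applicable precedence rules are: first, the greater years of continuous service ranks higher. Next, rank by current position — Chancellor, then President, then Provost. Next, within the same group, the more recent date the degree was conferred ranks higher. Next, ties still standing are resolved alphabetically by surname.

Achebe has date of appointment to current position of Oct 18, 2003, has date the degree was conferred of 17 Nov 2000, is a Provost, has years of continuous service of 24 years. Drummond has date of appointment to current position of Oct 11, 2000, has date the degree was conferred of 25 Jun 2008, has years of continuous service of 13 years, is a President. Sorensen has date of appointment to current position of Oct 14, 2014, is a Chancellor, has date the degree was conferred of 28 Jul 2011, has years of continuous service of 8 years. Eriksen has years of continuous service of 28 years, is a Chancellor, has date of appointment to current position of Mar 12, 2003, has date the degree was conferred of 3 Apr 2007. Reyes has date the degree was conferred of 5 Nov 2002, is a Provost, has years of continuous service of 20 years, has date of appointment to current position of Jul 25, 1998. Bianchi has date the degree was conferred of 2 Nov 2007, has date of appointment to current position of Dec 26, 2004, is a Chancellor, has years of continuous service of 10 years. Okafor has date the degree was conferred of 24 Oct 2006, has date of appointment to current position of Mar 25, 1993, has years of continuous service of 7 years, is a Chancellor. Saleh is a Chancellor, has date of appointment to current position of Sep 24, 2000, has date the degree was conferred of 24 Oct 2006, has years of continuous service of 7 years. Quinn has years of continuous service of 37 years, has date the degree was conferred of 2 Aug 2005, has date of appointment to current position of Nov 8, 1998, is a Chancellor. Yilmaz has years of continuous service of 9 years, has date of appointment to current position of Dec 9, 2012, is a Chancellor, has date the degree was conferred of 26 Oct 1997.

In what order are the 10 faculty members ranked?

By years of continuous service (higher first): Quinn (37 years); then Eriksen (28 years); then Achebe (24 years); then Reyes (20 years); then Drummond (13 years); then Bianchi (10 years); then Yilmaz (9 years); then Sorensen (8 years); then Okafor and Saleh (both 7 years).
Okafor and Saleh are each Chancellor, so the next rule applies.
Okafor and Saleh both have date the degree was conferred 24 Oct 2006, so the next rule applies.
Among Okafor and Saleh, alphabetically by surname: Okafor before Saleh.
Full order: Quinn, Eriksen, Achebe, Reyes, Drummond, Bianchi, Yilmaz, Sorensen, Okafor, Saleh.

Quinn, Eriksen, Achebe, Reyes, Drummond, Bianchi, Yilmaz, Sorensen, Okafor, Saleh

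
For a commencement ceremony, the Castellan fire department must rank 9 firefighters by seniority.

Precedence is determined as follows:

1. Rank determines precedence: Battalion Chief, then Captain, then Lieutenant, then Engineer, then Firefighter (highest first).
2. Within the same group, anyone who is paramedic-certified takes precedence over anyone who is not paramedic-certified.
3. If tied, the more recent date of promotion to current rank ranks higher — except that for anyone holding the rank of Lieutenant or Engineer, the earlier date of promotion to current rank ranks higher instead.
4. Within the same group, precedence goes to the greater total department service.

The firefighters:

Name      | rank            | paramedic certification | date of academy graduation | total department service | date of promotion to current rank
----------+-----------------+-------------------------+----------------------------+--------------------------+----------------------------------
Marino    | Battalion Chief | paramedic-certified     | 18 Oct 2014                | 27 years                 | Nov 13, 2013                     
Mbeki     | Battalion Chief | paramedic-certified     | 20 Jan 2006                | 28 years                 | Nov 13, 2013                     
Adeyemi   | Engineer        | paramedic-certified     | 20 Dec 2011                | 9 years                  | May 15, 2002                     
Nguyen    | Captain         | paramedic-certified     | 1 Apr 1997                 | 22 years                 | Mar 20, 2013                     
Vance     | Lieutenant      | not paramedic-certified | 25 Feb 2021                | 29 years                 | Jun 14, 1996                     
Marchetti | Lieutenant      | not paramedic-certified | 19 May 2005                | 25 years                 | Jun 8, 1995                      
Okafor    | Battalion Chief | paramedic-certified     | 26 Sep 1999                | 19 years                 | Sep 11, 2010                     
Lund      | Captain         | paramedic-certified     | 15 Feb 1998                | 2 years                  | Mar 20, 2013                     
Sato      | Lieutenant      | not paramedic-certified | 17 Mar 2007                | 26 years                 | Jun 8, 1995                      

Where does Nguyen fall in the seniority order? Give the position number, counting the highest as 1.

By rank: Mbeki, Marino and Okafor (Battalion Chief); then Nguyen and Lund (Captain); then Sato, Marchetti and Vance (Lieutenant); then Adeyemi (Engineer).
Mbeki, Marino and Okafor are each paramedic-certified, so the next rule applies.
Among Mbeki, Marino and Okafor, by date of promotion to current rank (later first): Mbeki and Marino (Nov 13, 2013) before Okafor (Sep 11, 2010).
Among Mbeki and Marino, by total department service (higher first): Mbeki (28 years) before Marino (27 years).
Nguyen and Lund are each paramedic-certified, so the next rule applies.
Nguyen and Lund both have date of promotion to current rank Mar 20, 2013, so the next rule applies.
Among Nguyen and Lund, by total department service (higher first): Nguyen (22 years) before Lund (2 years).
Sato, Marchetti and Vance are each not paramedic-certified, so the next rule applies.
Among Sato, Marchetti and Vance, by date of promotion to current rank (earlier first) (reversed rule for this group): Sato and Marchetti (Jun 8, 1995) before Vance (Jun 14, 1996).
Among Sato and Marchetti, by total department service (higher first): Sato (26 years) before Marchetti (25 years).
Order: Mbeki, Marino, Okafor, Nguyen, Lund, Sato, Marchetti, Vance, Adeyemi. So position 4.

4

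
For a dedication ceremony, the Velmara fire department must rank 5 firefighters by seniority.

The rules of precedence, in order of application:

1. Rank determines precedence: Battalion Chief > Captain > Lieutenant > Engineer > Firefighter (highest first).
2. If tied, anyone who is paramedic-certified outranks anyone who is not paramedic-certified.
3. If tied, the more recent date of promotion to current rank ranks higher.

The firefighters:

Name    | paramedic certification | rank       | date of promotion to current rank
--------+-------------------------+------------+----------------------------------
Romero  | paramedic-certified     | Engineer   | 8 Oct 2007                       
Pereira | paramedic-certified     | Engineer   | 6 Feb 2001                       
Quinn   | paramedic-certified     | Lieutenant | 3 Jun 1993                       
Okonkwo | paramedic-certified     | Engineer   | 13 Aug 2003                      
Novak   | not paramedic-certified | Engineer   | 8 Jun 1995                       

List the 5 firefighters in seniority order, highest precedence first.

Quinn, Romero, Okonkwo, Pereira, Novak

By rank: Quinn (Lieutenant); then Romero, Okonkwo, Pereira and Novak (Engineer).
Among Romero, Okonkwo, Pereira and Novak, paramedic-certified before not paramedic-certified: Romero, Okonkwo and Pereira (paramedic-certified) before Novak (not paramedic-certified).
Among Romero, Okonkwo and Pereira, by date of promotion to current rank (later first): Romero (8 Oct 2007) before Okonkwo (13 Aug 2003) before Pereira (6 Feb 2001).
Full order: Quinn, Romero, Okonkwo, Pereira, Novak.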